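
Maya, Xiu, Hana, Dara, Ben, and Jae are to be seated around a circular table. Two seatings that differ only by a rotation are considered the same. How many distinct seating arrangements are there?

120

Seat Maya anywhere (absorbing the rotational symmetry), then permute the other 5: (5)! = 120.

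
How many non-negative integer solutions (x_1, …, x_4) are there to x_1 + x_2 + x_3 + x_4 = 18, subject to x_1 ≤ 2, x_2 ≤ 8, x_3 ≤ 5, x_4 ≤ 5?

By stars and bars, unrestricted non-negative solutions to x_1+…+x_4 = 18 number C(18+3,3) = 1330.
Subtract solutions that violate a single cap (substitute x_i' = x_i − (cap_i+1)): x_1 ≥ 3 gives C(18,3) = 816; x_2 ≥ 9 gives C(12,3) = 220; x_3 ≥ 6 gives C(15,3) = 455; x_4 ≥ 6 gives C(15,3) = 455. Together 1946.
Add back pairs where two caps are both exceeded: 84 + 220 + 220 + 20 + 20 + 84 = 648.
Subtract triples: 1 + 1 + 20 + 0 = 22.
By inclusion–exclusion the count is 1330 − 1946 + 648 − 22 = 10.

10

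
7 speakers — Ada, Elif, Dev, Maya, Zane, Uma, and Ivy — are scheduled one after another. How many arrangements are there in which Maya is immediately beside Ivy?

1440

Treat {Maya, Ivy} as a single unit. There are 6 units to order, and the pair itself can be ordered 2 ways.
So the count is 2·(6)! = 1440.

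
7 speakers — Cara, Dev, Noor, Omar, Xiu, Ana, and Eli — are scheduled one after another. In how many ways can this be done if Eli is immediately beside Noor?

1440

Treat {Eli, Noor} as a single unit. There are 6 units to order, and the pair itself can be ordered 2 ways.
So the count is 2·(6)! = 1440.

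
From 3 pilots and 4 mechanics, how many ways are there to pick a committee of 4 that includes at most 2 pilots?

31

Split by how many pilots are chosen (0 through 2).
Sum: C(3,0)·C(4,4) + C(3,1)·C(4,3) + C(3,2)·C(4,2) = 1 + 12 + 18 = 31.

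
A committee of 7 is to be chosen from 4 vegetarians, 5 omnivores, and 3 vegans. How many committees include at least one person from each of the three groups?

With no constraint there are C(12,7) = 792 possible selections.
Subtract selections that omit an entire group: no vegetarians → C(8,7) = 8; no omnivores → C(7,7) = 1; no vegans → C(9,7) = 36.
Add back selections omitting two groups (i.e. drawn from a single group): C(4,7) + C(5,7) + C(3,7) = 0.
By inclusion–exclusion: 792 − 45 + 0 = 747.

747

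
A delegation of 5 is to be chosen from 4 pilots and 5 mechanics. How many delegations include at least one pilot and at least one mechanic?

125

Total 5-person selections from all 9: C(9,5) = 126.
Subtract selections that omit an entire group: no pilots → C(5,5) = 1; no mechanics → C(4,5) = 0.
Both groups omitted at once is impossible, so 126 − 1 = 125.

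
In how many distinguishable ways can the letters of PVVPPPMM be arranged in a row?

420

The 8 letters of PVVPPPMM have repeats: M appearing twice, P appearing 4 times, and V appearing twice.
So there are 8! / (4!·2!·2!) = 420 distinguishable arrangements.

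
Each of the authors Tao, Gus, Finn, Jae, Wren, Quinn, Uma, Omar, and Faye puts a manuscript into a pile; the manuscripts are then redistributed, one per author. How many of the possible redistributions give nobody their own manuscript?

133496

Count assignments avoiding every fixed point. For any j of the 9 authors fixed to their own manuscript, the other 9−j can be arranged in (9−j)! ways.
By inclusion–exclusion this is Σ_{j=0}^{9} (−1)^j C(9,j)·(9−j)!.
Computing: 362880 − 362880 + 181440 − 60480 + 15120 − 3024 + 504 − 72 + 9 − 1 = 133496.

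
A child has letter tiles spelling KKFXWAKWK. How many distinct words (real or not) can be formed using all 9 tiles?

7560

Letter multiplicities in KKFXWAKWK: A×1, F×1, K×4, W×2, X×1.
The number of distinct arrangements is 9!/(4!·2!) = 362880/48 = 7560.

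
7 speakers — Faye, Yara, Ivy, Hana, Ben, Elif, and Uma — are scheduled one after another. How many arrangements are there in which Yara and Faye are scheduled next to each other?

1440

Glue Yara and Faye into one block (2 internal orders), leaving 6 units to arrange in a row.
That gives 2 × 6! = 2 × 720 = 1440.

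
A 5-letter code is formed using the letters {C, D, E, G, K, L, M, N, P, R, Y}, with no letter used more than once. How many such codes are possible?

55440

With no repetition, fill the 5 letters in order: 11 choices, then 10, down to 7.
11 × 10 × 9 × 8 × 7 = 55440.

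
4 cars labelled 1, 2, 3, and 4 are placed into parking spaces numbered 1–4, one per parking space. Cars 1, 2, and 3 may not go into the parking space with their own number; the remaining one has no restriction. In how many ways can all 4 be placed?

11

Let Aᵢ (for i ∈ {1, 2, 3}) be the placements that put car i in its forbidden parking space. Any j of these fix j positions, leaving (4−j)! ways to fill the rest, and there are C(3,j) ways to pick which j.
By inclusion–exclusion, the number of valid placements is Σ_{j=0}^{3} (−1)^j C(3,j)·(4−j)!.
Computing: 24 − 18 + 6 − 1 = 11.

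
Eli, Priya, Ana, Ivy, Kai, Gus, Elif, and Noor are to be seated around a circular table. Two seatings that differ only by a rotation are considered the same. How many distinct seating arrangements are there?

5040

Fix one person's seat to break rotational symmetry; the remaining 7 people can be arranged in (7)! = 5040 ways.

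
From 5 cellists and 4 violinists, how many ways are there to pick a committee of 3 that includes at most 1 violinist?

Split by how many violinists are chosen (0 through 1).
Sum: C(4,0)·C(5,3) + C(4,1)·C(5,2) = 10 + 40 = 50.

50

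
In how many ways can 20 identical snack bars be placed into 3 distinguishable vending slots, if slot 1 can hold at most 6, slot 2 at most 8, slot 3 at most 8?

6

Ignoring the caps, the number of non-negative solutions to x_1+…+x_3 = 20 is C(22,2) = 231.
Subtract solutions that violate a single cap (substitute x_i' = x_i − (cap_i+1)): x_1 ≥ 7 gives C(15,2) = 105; x_2 ≥ 9 gives C(13,2) = 78; x_3 ≥ 9 gives C(13,2) = 78. Together 261.
Add back pairs where two caps are both exceeded: 15 + 15 + 6 = 36.
By inclusion–exclusion the count is 231 − 261 + 36 = 6.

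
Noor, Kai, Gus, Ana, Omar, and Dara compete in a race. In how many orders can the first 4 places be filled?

There are 6 choices for 1st place, 5 for 2nd, and so on down to 3 for position 4.
That gives 6 × 5 × 4 × 3 = 360.

360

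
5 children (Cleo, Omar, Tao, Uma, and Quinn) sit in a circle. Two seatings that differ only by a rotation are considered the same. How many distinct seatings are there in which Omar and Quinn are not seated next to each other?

12

Without the restriction there are (4)! = 24 seatings.
Those with Omar next to Quinn: fuse the pair into one unit and seat 4 units around a circle — 2·(3)! = 12.
Subtracting, 24 − 12 = 12.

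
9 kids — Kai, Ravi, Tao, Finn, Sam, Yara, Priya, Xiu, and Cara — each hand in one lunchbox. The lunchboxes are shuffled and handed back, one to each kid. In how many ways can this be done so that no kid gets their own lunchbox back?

133496

This is the derangement count D_9: permutations of 9 items with no fixed point.
By inclusion–exclusion this is Σ_{j=0}^{9} (−1)^j C(9,j)·(9−j)!.
Computing: 362880 − 362880 + 181440 − 60480 + 15120 − 3024 + 504 − 72 + 9 − 1 = 133496.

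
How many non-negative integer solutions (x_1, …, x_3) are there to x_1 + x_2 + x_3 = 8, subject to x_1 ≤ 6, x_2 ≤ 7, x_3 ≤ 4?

Ignoring the caps, the number of non-negative solutions to x_1+…+x_3 = 8 is C(10,2) = 45.
Subtract solutions that violate a single cap (substitute x_i' = x_i − (cap_i+1)): x_1 ≥ 7 gives C(3,2) = 3; x_2 ≥ 8 gives C(2,2) = 1; x_3 ≥ 5 gives C(5,2) = 10. Together 14.
No two caps can be exceeded simultaneously, so the pair terms are all 0.
By inclusion–exclusion the count is 45 − 14 + 0 = 31.

31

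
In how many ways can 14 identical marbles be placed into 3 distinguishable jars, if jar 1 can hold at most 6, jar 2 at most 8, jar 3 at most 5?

Ignoring the caps, the number of non-negative solutions to x_1+…+x_3 = 14 is C(16,2) = 120.
Subtract solutions that violate a single cap (substitute x_i' = x_i − (cap_i+1)): x_1 ≥ 7 gives C(9,2) = 36; x_2 ≥ 9 gives C(7,2) = 21; x_3 ≥ 6 gives C(10,2) = 45. Together 102.
Add back pairs where two caps are both exceeded: 0 + 3 + 0 = 3.
By inclusion–exclusion the count is 120 − 102 + 3 = 21.

21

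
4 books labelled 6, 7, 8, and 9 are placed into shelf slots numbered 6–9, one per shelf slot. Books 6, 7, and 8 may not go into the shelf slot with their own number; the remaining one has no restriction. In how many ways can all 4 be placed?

11

Let Aᵢ (for i ∈ {6, 7, 8}) be the placements that put book i in its forbidden shelf slot. Any j of these fix j positions, leaving (4−j)! ways to fill the rest, and there are C(3,j) ways to pick which j.
By inclusion–exclusion, the number of valid placements is Σ_{j=0}^{3} (−1)^j C(3,j)·(4−j)!.
Computing: 24 − 18 + 6 − 1 = 11.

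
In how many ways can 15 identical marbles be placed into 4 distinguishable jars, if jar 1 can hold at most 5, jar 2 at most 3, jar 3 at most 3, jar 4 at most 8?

33

By stars and bars, unrestricted non-negative solutions to x_1+…+x_4 = 15 number C(15+3,3) = 816.
Subtract solutions that violate a single cap (substitute x_i' = x_i − (cap_i+1)): x_1 ≥ 6 gives C(12,3) = 220; x_2 ≥ 4 gives C(14,3) = 364; x_3 ≥ 4 gives C(14,3) = 364; x_4 ≥ 9 gives C(9,3) = 84. Together 1032.
Add back pairs where two caps are both exceeded: 56 + 56 + 1 + 120 + 10 + 10 = 253.
Subtract triples: 4 + 0 + 0 + 0 = 4.
By inclusion–exclusion the count is 816 − 1032 + 253 − 4 = 33.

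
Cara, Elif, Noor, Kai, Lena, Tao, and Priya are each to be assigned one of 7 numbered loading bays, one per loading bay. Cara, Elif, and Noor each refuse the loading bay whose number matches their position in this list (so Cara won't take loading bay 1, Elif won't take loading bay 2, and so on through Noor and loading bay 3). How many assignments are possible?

3216

Let Aᵢ (for i ∈ {1, 2, 3}) be the placements that put person i in their forbidden loading bay. Any j of these fix j positions, leaving (7−j)! ways to fill the rest, and there are C(3,j) ways to pick which j.
By inclusion–exclusion, the number of valid placements is Σ_{j=0}^{3} (−1)^j C(3,j)·(7−j)!.
Computing: 5040 − 2160 + 360 − 24 = 3216.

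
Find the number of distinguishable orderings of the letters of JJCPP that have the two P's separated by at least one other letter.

18

There are 5!/(2!·2!) = 30 arrangements of JJCPP in total.
Arrangements with the P's together: treat PP as one letter, giving (4)!/(2!) = 12.
Subtracting, 30 − 12 = 18 arrangements keep the P's apart.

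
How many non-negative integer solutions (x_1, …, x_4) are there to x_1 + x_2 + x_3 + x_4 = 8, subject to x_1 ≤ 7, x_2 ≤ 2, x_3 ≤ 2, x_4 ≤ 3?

By stars and bars, unrestricted non-negative solutions to x_1+…+x_4 = 8 number C(8+3,3) = 165.
Subtract solutions that violate a single cap (substitute x_i' = x_i − (cap_i+1)): x_1 ≥ 8 gives C(3,3) = 1; x_2 ≥ 3 gives C(8,3) = 56; x_3 ≥ 3 gives C(8,3) = 56; x_4 ≥ 4 gives C(7,3) = 35. Together 148.
Add back pairs where two caps are both exceeded: 0 + 0 + 0 + 10 + 4 + 4 = 18.
By inclusion–exclusion the count is 165 − 148 + 18 = 35.

35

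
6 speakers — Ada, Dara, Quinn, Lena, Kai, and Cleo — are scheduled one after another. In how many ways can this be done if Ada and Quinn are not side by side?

480

There are 6! = 720 arrangements in all. If Ada and Quinn are adjacent, merging them into one block gives 2·(5)! = 240 arrangements.
Complementary counting: 720 − 240 = 480.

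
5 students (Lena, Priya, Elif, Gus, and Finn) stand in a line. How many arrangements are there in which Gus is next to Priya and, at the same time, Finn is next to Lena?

Treat {Gus,Priya} as one block (2 orders) and {Finn,Lena} as another (2 orders).
That leaves 3 units to arrange: 2 × 2 × 3! = 4 × 6 = 24.

24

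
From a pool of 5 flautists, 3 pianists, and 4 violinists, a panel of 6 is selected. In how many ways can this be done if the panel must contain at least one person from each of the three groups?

Unrestricted: C(12,6) = 924 ways to pick any 6 of the 12.
Selections missing a whole group: no flautists → C(7,6) = 7; no pianists → C(9,6) = 84; no violinists → C(8,6) = 28.
Add back selections omitting two groups (i.e. drawn from a single group): C(5,6) + C(3,6) + C(4,6) = 0.
By inclusion–exclusion: 924 − 119 + 0 = 805.

805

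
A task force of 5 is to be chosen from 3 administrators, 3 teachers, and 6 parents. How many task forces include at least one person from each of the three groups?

Total 5-person selections from all 12: C(12,5) = 792.
Selections missing a whole group: no administrators → C(9,5) = 126; no teachers → C(9,5) = 126; no parents → C(6,5) = 6.
Add back selections omitting two groups (i.e. drawn from a single group): C(3,5) + C(3,5) + C(6,5) = 6.
By inclusion–exclusion: 792 − 258 + 6 = 540.

540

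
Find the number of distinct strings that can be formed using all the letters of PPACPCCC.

280

The 8 letters of PPACPCCC have repeats: C appearing 4 times and P appearing 3 times.
The number of distinct arrangements is 8!/(4!·3!) = 40320/144 = 280.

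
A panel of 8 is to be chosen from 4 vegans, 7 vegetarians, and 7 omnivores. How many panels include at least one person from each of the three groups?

With no constraint there are C(18,8) = 43758 possible selections.
Subtract selections that omit an entire group: no vegans → C(14,8) = 3003; no vegetarians → C(11,8) = 165; no omnivores → C(11,8) = 165.
Add back selections omitting two groups (i.e. drawn from a single group): C(4,8) + C(7,8) + C(7,8) = 0.
By inclusion–exclusion: 43758 − 3333 + 0 = 40425.

40425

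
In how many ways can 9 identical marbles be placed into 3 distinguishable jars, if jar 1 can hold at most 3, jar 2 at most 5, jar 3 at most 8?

23

By stars and bars, unrestricted non-negative solutions to x_1+…+x_3 = 9 number C(9+2,2) = 55.
Subtract solutions that violate a single cap (substitute x_i' = x_i − (cap_i+1)): x_1 ≥ 4 gives C(7,2) = 21; x_2 ≥ 6 gives C(5,2) = 10; x_3 ≥ 9 gives C(2,2) = 1. Together 32.
No two caps can be exceeded simultaneously, so the pair terms are all 0.
By inclusion–exclusion the count is 55 − 32 + 0 = 23.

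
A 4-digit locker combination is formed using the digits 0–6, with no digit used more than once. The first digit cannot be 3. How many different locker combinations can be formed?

720

The first digit has 7−1 = 6 choices (anything except 3).
The remaining 3 digits are filled from the other 6 symbols without repetition: 6 × 5 × 4 = 120.
Total: 6 × 120 = 720.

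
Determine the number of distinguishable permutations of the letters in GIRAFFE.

2520

The 7 letters of GIRAFFE have repeats: F appearing twice.
Dividing 7! = 5040 by 2! = 2 for the repeated letters gives 2520.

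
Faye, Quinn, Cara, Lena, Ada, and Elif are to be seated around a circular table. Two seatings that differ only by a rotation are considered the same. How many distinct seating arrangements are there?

Fix one person's seat to break rotational symmetry; the remaining 5 people can be arranged in (5)! = 120 ways.

120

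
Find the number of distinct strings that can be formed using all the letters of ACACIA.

Letter multiplicities in ACACIA: A×3, C×2, I×1.
Dividing 6! = 720 by 3!·2! = 12 for the repeated letters gives 60.

60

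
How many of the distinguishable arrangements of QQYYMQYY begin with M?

Fix M in the first position and arrange the remaining 7 letters.
Those 7 letters have Q appearing 3 times and Y appearing 4 times, giving (7)!/(4!·3!) = 35.

35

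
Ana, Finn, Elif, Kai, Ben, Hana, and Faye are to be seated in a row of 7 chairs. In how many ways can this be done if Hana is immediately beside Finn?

Place the 5 others and the Hana-Finn pair as 6 objects in a line; the pair has 2 internal arrangements.
So the count is 2·(6)! = 1440.

1440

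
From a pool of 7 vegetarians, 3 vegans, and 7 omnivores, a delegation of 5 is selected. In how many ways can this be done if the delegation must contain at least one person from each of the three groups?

With no constraint there are C(17,5) = 6188 possible selections.
Selections missing a whole group: no vegetarians → C(10,5) = 252; no vegans → C(14,5) = 2002; no omnivores → C(10,5) = 252.
Add back selections omitting two groups (i.e. drawn from a single group): C(7,5) + C(3,5) + C(7,5) = 42.
By inclusion–exclusion: 6188 − 2506 + 42 = 3724.

3724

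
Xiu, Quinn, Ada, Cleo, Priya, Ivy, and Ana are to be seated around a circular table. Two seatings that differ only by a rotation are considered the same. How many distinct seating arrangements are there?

Seat Xiu anywhere (absorbing the rotational symmetry), then permute the other 6: (6)! = 720.

720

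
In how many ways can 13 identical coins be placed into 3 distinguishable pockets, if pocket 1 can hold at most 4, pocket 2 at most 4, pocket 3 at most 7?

6

Without the upper bounds there are C(15,2) = 105 ways to split 13 among 3 pockets.
Subtract solutions that violate a single cap (substitute x_i' = x_i − (cap_i+1)): x_1 ≥ 5 gives C(10,2) = 45; x_2 ≥ 5 gives C(10,2) = 45; x_3 ≥ 8 gives C(7,2) = 21. Together 111.
Add back pairs where two caps are both exceeded: 10 + 1 + 1 = 12.
By inclusion–exclusion the count is 105 − 111 + 12 = 6.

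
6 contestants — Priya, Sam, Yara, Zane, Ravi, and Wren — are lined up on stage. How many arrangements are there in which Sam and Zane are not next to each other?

Of the 6! = 720 arrangements, those with Sam and Zane adjacent number 2 × 5! = 240 (treat the pair as a block with 2 internal orders).
Complementary counting: 720 − 240 = 480.

480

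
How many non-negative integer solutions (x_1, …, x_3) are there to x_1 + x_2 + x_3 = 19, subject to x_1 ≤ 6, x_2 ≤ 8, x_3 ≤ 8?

Ignoring the caps, the number of non-negative solutions to x_1+…+x_3 = 19 is C(21,2) = 210.
Subtract solutions that violate a single cap (substitute x_i' = x_i − (cap_i+1)): x_1 ≥ 7 gives C(14,2) = 91; x_2 ≥ 9 gives C(12,2) = 66; x_3 ≥ 9 gives C(12,2) = 66. Together 223.
Add back pairs where two caps are both exceeded: 10 + 10 + 3 = 23.
By inclusion–exclusion the count is 210 − 223 + 23 = 10.

10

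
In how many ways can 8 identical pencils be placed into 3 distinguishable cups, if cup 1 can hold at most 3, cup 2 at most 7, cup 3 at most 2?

11

Without the upper bounds there are C(10,2) = 45 ways to split 8 among 3 cups.
Subtract solutions that violate a single cap (substitute x_i' = x_i − (cap_i+1)): x_1 ≥ 4 gives C(6,2) = 15; x_2 ≥ 8 gives C(2,2) = 1; x_3 ≥ 3 gives C(7,2) = 21. Together 37.
Add back pairs where two caps are both exceeded: 0 + 3 + 0 = 3.
By inclusion–exclusion the count is 45 − 37 + 3 = 11.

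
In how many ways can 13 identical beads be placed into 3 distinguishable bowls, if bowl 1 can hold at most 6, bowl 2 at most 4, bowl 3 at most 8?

By stars and bars, unrestricted non-negative solutions to x_1+…+x_3 = 13 number C(13+2,2) = 105.
Subtract solutions that violate a single cap (substitute x_i' = x_i − (cap_i+1)): x_1 ≥ 7 gives C(8,2) = 28; x_2 ≥ 5 gives C(10,2) = 45; x_3 ≥ 9 gives C(6,2) = 15. Together 88.
Add back pairs where two caps are both exceeded: 3 + 0 + 0 = 3.
By inclusion–exclusion the count is 105 − 88 + 3 = 20.

20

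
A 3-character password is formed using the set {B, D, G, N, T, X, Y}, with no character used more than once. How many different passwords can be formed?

With no repetition, fill the 3 characters in order: 7 choices, then 6, down to 5.
That product is 7 × 6 × 5 = 210.

210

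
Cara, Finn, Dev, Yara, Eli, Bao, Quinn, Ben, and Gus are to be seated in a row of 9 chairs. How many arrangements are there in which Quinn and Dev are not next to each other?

282240

There are 9! = 362880 arrangements in all. If Quinn and Dev are adjacent, merging them into one block gives 2·(8)! = 80640 arrangements.
Complementary counting: 362880 − 80640 = 282240.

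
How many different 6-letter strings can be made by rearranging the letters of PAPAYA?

60

PAPAYA has 6 letters with A appearing 3 times and P appearing twice.
Dividing 6! = 720 by 3!·2! = 12 for the repeated letters gives 60.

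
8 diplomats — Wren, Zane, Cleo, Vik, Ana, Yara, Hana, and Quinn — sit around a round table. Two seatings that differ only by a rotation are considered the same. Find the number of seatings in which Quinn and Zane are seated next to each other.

1440

Treat {Quinn, Zane} as one unit (2 internal orders) and seat the resulting 7 units around the table: (6)! circular arrangements.
So 2 × (6)! = 2 × 720 = 1440.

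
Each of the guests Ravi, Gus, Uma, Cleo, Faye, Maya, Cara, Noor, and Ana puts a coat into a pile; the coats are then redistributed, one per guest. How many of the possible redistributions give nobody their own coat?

133496

Let Aᵢ be the assignments in which guest i gets their own coat. We want the size of the complement of A₁∪…∪A_9.
By inclusion–exclusion this is Σ_{j=0}^{9} (−1)^j C(9,j)·(9−j)!.
Computing: 362880 − 362880 + 181440 − 60480 + 15120 − 3024 + 504 − 72 + 9 − 1 = 133496.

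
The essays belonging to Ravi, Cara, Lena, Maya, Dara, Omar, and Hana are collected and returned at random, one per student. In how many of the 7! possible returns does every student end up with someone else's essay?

Let Aᵢ be the assignments in which student i gets their own essay. We want the size of the complement of A₁∪…∪A_7.
By inclusion–exclusion this is Σ_{j=0}^{7} (−1)^j C(7,j)·(7−j)!.
Computing: 5040 − 5040 + 2520 − 840 + 210 − 42 + 7 − 1 = 1854.

1854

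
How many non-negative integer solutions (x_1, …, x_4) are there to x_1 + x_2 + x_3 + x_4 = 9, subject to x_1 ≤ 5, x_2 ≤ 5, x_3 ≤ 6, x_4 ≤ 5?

By stars and bars, unrestricted non-negative solutions to x_1+…+x_4 = 9 number C(9+3,3) = 220.
Subtract solutions that violate a single cap (substitute x_i' = x_i − (cap_i+1)): x_1 ≥ 6 gives C(6,3) = 20; x_2 ≥ 6 gives C(6,3) = 20; x_3 ≥ 7 gives C(5,3) = 10; x_4 ≥ 6 gives C(6,3) = 20. Together 70.
No two caps can be exceeded simultaneously, so the pair terms are all 0.
By inclusion–exclusion the count is 220 − 70 + 0 = 150.

150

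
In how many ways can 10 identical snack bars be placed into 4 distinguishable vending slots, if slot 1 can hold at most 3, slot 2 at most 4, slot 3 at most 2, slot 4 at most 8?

56

By stars and bars, unrestricted non-negative solutions to x_1+…+x_4 = 10 number C(10+3,3) = 286.
Subtract solutions that violate a single cap (substitute x_i' = x_i − (cap_i+1)): x_1 ≥ 4 gives C(9,3) = 84; x_2 ≥ 5 gives C(8,3) = 56; x_3 ≥ 3 gives C(10,3) = 120; x_4 ≥ 9 gives C(4,3) = 4. Together 264.
Add back pairs where two caps are both exceeded: 4 + 20 + 0 + 10 + 0 + 0 = 34.
By inclusion–exclusion the count is 286 − 264 + 34 = 56.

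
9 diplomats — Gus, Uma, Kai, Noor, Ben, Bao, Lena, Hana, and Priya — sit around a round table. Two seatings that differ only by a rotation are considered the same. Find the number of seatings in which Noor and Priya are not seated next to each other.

30240

Without the restriction there are (8)! = 40320 seatings.
Seatings with Noor beside Priya: treat them as a block with 2 internal orders, giving 2 × (7)! = 10080.
Subtracting, 40320 − 10080 = 30240.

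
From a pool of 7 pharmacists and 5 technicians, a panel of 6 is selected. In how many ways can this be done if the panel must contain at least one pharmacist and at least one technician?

917

With no constraint there are C(12,6) = 924 possible selections.
Selections missing a whole group: no pharmacists → C(5,6) = 0; no technicians → C(7,6) = 7.
Both groups omitted at once is impossible, so 924 − 7 = 917.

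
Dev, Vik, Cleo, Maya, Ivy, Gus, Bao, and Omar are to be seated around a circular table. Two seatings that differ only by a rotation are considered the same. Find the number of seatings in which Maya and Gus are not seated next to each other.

All circular seatings of 8 people number (7)! = 5040.
Those with Maya next to Gus: fuse the pair into one unit and seat 7 units around a circle — 2·(6)! = 1440.
Subtracting, 5040 − 1440 = 3600.

3600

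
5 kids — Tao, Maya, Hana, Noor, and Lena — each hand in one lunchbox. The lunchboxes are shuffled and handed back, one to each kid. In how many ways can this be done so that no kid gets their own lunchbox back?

Let Aᵢ be the assignments in which kid i gets their own lunchbox. We want the size of the complement of A₁∪…∪A_5.
By inclusion–exclusion this is Σ_{j=0}^{5} (−1)^j C(5,j)·(5−j)!.
Computing: 120 − 120 + 60 − 20 + 5 − 1 = 44.

44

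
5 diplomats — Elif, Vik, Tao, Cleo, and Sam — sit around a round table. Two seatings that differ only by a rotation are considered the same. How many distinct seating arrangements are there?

24

Seat Elif anywhere (absorbing the rotational symmetry), then permute the other 4: (4)! = 24.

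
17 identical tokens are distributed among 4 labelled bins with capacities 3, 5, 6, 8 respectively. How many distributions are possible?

Ignoring the caps, the number of non-negative solutions to x_1+…+x_4 = 17 is C(20,3) = 1140.
Subtract solutions that violate a single cap (substitute x_i' = x_i − (cap_i+1)): x_1 ≥ 4 gives C(16,3) = 560; x_2 ≥ 6 gives C(14,3) = 364; x_3 ≥ 7 gives C(13,3) = 286; x_4 ≥ 9 gives C(11,3) = 165. Together 1375.
Add back pairs where two caps are both exceeded: 120 + 84 + 35 + 35 + 10 + 4 = 288.
Subtract triples: 1 + 0 + 0 + 0 = 1.
By inclusion–exclusion the count is 1140 − 1375 + 288 − 1 = 52.

52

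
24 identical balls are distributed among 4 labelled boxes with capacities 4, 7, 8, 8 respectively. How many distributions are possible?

Ignoring the caps, the number of non-negative solutions to x_1+…+x_4 = 24 is C(27,3) = 2925.
Subtract solutions that violate a single cap (substitute x_i' = x_i − (cap_i+1)): x_1 ≥ 5 gives C(22,3) = 1540; x_2 ≥ 8 gives C(19,3) = 969; x_3 ≥ 9 gives C(18,3) = 816; x_4 ≥ 9 gives C(18,3) = 816. Together 4141.
Add back pairs where two caps are both exceeded: 364 + 286 + 286 + 120 + 120 + 84 = 1260.
Subtract triples: 10 + 10 + 4 + 0 = 24.
By inclusion–exclusion the count is 2925 − 4141 + 1260 − 24 = 20.

20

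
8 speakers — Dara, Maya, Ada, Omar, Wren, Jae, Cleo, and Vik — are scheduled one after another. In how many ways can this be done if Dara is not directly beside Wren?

30240

There are 8! = 40320 arrangements in all. If Dara and Wren are adjacent, merging them into one block gives 2·(7)! = 10080 arrangements.
Complementary counting: 40320 − 10080 = 30240.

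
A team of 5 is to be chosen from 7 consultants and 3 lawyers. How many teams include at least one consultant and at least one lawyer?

With no constraint there are C(10,5) = 252 possible selections.
Subtract selections that omit an entire group: no consultants → C(3,5) = 0; no lawyers → C(7,5) = 21.
Both groups omitted at once is impossible, so 252 − 21 = 231.

231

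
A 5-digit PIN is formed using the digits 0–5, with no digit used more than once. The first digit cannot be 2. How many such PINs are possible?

600

The first digit has 6−1 = 5 choices (anything except 2).
The remaining 4 digits are filled from the other 5 symbols without repetition: 5 × 4 × 3 × 2 = 120.
Total: 5 × 120 = 600.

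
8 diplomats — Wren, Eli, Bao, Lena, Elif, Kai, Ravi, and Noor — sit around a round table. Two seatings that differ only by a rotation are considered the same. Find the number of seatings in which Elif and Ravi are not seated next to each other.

Without the restriction there are (7)! = 5040 seatings.
Those with Elif next to Ravi: fuse the pair into one unit and seat 7 units around a circle — 2·(6)! = 1440.
Subtracting, 5040 − 1440 = 3600.

3600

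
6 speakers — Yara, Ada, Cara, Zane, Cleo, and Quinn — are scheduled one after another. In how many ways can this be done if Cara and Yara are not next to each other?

Of the 6! = 720 arrangements, those with Cara and Yara adjacent number 2 × 5! = 240 (treat the pair as a block with 2 internal orders).
So 720 − 240 = 480 arrangements keep them apart.

480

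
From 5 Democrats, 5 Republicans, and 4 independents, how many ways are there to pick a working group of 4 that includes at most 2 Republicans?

906

Split by how many Republicans are chosen (0 through 2).
Sum: C(5,0)·C(9,4) + C(5,1)·C(9,3) + C(5,2)·C(9,2) = 126 + 420 + 360 = 906.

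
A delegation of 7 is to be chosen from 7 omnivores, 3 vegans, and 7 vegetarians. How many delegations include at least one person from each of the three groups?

15778

Unrestricted: C(17,7) = 19448 ways to pick any 7 of the 17.
Subtract selections that omit an entire group: no omnivores → C(10,7) = 120; no vegans → C(14,7) = 3432; no vegetarians → C(10,7) = 120.
Add back selections omitting two groups (i.e. drawn from a single group): C(7,7) + C(3,7) + C(7,7) = 2.
By inclusion–exclusion: 19448 − 3672 + 2 = 15778.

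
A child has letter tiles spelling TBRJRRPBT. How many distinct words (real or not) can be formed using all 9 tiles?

TBRJRRPBT has 9 letters with B appearing twice, R appearing 3 times, and T appearing twice.
Dividing 9! = 362880 by 3!·2!·2! = 24 for the repeated letters gives 15120.

15120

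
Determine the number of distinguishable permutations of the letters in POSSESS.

210

The 7 letters of POSSESS have repeats: S appearing 4 times.
The number of distinct arrangements is 7!/(4!) = 5040/24 = 210.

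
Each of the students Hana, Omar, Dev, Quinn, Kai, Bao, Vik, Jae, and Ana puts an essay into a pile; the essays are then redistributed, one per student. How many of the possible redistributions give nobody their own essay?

Let Aᵢ be the assignments in which student i gets their own essay. We want the size of the complement of A₁∪…∪A_9.
By inclusion–exclusion this is Σ_{j=0}^{9} (−1)^j C(9,j)·(9−j)!.
Computing: 362880 − 362880 + 181440 − 60480 + 15120 − 3024 + 504 − 72 + 9 − 1 = 133496.

133496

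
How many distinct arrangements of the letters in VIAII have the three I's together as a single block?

6

Treat the 3 copies of I as a single block. The multiset to arrange is then {III, A, V}, 3 items in all.
All 3 items are distinct, so there are (3)! = 6 arrangements.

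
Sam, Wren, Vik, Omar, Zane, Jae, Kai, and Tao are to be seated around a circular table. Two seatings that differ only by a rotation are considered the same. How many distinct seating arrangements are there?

Fix one person's seat to break rotational symmetry; the remaining 7 people can be arranged in (7)! = 5040 ways.

5040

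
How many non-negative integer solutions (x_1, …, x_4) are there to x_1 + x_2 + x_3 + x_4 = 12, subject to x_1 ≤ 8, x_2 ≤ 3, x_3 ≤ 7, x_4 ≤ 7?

By stars and bars, unrestricted non-negative solutions to x_1+…+x_4 = 12 number C(12+3,3) = 455.
Subtract solutions that violate a single cap (substitute x_i' = x_i − (cap_i+1)): x_1 ≥ 9 gives C(6,3) = 20; x_2 ≥ 4 gives C(11,3) = 165; x_3 ≥ 8 gives C(7,3) = 35; x_4 ≥ 8 gives C(7,3) = 35. Together 255.
Add back pairs where two caps are both exceeded: 0 + 0 + 0 + 1 + 1 + 0 = 2.
By inclusion–exclusion the count is 455 − 255 + 2 = 202.

202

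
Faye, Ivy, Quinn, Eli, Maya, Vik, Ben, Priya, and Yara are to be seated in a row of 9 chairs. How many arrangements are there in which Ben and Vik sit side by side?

80640

Place the 7 others and the Ben-Vik pair as 8 objects in a line; the pair has 2 internal arrangements.
So the count is 2·(8)! = 80640.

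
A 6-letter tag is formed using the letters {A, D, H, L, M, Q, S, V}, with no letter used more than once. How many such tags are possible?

20160

Choose and order 6 of the 8 symbols: the first letter has 8 options, the next 7, and so on down to 3.
8 × 7 × 6 × 5 × 4 × 3 = 20160.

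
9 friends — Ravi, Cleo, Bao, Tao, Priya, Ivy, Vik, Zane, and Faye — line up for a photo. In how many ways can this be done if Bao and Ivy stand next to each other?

80640

Place the 7 others and the Bao-Ivy pair as 8 objects in a line; the pair has 2 internal arrangements.
So the count is 2·(8)! = 80640.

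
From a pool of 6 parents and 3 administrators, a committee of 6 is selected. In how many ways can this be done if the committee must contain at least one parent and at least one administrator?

83

Unrestricted: C(9,6) = 84 ways to pick any 6 of the 9.
Subtract selections that omit an entire group: no parents → C(3,6) = 0; no administrators → C(6,6) = 1.
Both groups omitted at once is impossible, so 84 − 1 = 83.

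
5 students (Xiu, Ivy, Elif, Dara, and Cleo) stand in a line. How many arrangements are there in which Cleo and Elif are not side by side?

72

Of the 5! = 120 arrangements, those with Cleo and Elif adjacent number 2 × 4! = 48 (treat the pair as a block with 2 internal orders).
So 120 − 48 = 72 arrangements keep them apart.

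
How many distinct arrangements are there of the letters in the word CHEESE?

The 6 letters of CHEESE have repeats: E appearing 3 times.
Dividing 6! = 720 by 3! = 6 for the repeated letters gives 120.

120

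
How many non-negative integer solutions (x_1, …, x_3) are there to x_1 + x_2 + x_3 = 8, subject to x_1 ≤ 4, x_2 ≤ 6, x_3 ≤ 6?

29

Without the upper bounds there are C(10,2) = 45 ways to split 8 among 3 variables.
Subtract solutions that violate a single cap (substitute x_i' = x_i − (cap_i+1)): x_1 ≥ 5 gives C(5,2) = 10; x_2 ≥ 7 gives C(3,2) = 3; x_3 ≥ 7 gives C(3,2) = 3. Together 16.
No two caps can be exceeded simultaneously, so the pair terms are all 0.
By inclusion–exclusion the count is 45 − 16 + 0 = 29.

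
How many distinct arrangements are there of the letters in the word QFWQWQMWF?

5040

The 9 letters of QFWQWQMWF have repeats: F appearing twice, Q appearing 3 times, and W appearing 3 times.
Dividing 9! = 362880 by 3!·3!·2! = 72 for the repeated letters gives 5040.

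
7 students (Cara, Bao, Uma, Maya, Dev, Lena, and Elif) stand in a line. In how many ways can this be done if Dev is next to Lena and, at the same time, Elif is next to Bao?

Treat {Dev,Lena} as one block (2 orders) and {Elif,Bao} as another (2 orders).
That leaves 5 units to arrange: 2 × 2 × 5! = 4 × 120 = 480.

480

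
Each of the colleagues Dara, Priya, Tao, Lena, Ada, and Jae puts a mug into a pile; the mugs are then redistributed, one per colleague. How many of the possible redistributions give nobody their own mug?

265

Let Aᵢ be the assignments in which colleague i gets their own mug. We want the size of the complement of A₁∪…∪A_6.
By inclusion–exclusion this is Σ_{j=0}^{6} (−1)^j C(6,j)·(6−j)!.
Computing: 720 − 720 + 360 − 120 + 30 − 6 + 1 = 265.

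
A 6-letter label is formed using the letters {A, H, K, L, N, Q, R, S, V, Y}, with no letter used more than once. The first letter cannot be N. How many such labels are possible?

136080

The first letter has 10−1 = 9 choices (anything except N).
The remaining 5 letters are filled from the other 9 symbols without repetition: 9 × 8 × 7 × 6 × 5 = 15120.
Total: 9 × 15120 = 136080.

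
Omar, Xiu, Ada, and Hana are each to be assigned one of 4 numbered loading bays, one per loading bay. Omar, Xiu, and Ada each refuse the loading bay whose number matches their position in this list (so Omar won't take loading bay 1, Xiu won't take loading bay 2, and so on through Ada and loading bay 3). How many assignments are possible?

Let Aᵢ (for i ∈ {1, 2, 3}) be the placements that put person i in their forbidden loading bay. Any j of these fix j positions, leaving (4−j)! ways to fill the rest, and there are C(3,j) ways to pick which j.
By inclusion–exclusion, the number of valid placements is Σ_{j=0}^{3} (−1)^j C(3,j)·(4−j)!.
Computing: 24 − 18 + 6 − 1 = 11.

11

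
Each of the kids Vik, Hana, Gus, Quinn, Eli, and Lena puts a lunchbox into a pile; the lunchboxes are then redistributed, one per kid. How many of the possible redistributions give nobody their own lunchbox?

265

This is the derangement count D_6: permutations of 6 items with no fixed point.
By inclusion–exclusion this is Σ_{j=0}^{6} (−1)^j C(6,j)·(6−j)!.
Computing: 720 − 720 + 360 − 120 + 30 − 6 + 1 = 265.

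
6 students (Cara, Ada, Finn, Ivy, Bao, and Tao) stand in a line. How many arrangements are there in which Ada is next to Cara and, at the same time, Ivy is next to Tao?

96

Treat {Ada,Cara} as one block (2 orders) and {Ivy,Tao} as another (2 orders).
That leaves 4 units to arrange: 2 × 2 × 4! = 4 × 24 = 96.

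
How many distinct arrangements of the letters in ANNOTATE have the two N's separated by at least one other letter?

There are 8!/(2!·2!·2!) = 5040 arrangements of ANNOTATE in total.
If the two N's are adjacent, glue them into one block, leaving 7 items to arrange: (7)!/(2!·2!) = 1260 ways.
Subtracting, 5040 − 1260 = 3780 arrangements keep the N's apart.

3780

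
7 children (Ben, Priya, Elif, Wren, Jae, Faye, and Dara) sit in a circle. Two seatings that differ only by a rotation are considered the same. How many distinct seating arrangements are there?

720

Around a circle, 7 distinct people have 7!/7 = (6)! = 720 rotationally distinct seatings.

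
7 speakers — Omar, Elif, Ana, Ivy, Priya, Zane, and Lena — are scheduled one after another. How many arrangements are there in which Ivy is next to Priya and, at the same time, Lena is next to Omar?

Treat {Ivy,Priya} as one block (2 orders) and {Lena,Omar} as another (2 orders).
That leaves 5 units to arrange: 2 × 2 × 5! = 4 × 120 = 480.

480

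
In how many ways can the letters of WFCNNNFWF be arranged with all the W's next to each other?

1120

Treat the 2 copies of W as a single block. The multiset to arrange is then {WW, C, F, F, F, N, N, N}, 8 items in all.
That gives (8)!/(3!·3!) = 1120 arrangements.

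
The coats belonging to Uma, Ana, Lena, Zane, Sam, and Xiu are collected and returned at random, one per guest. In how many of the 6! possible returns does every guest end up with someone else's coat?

Let Aᵢ be the assignments in which guest i gets their own coat. We want the size of the complement of A₁∪…∪A_6.
By inclusion–exclusion this is Σ_{j=0}^{6} (−1)^j C(6,j)·(6−j)!.
Computing: 720 − 720 + 360 − 120 + 30 − 6 + 1 = 265.

265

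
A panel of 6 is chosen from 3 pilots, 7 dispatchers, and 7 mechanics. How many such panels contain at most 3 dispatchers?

Split by how many dispatchers are chosen (0 through 3).
Sum: C(7,0)·C(10,6) + C(7,1)·C(10,5) + C(7,2)·C(10,4) + C(7,3)·C(10,3) = 210 + 1764 + 4410 + 4200 = 10584.

10584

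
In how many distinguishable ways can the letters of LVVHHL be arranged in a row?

LVVHHL has 6 letters with H appearing twice, L appearing twice, and V appearing twice.
So there are 6! / (2!·2!·2!) = 90 distinguishable arrangements.

90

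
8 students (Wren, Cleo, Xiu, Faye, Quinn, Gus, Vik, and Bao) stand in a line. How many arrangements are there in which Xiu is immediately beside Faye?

10080

Place the 6 others and the Xiu-Faye pair as 7 objects in a line; the pair has 2 internal arrangements.
That gives 2 × 7! = 2 × 5040 = 10080.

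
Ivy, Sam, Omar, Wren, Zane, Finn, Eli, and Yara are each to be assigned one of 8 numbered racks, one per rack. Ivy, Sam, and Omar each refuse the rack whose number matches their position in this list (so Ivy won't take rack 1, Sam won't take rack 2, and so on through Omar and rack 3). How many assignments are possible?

Let Aᵢ (for i ∈ {1, 2, 3}) be the placements that put person i in their forbidden rack. Any j of these fix j positions, leaving (8−j)! ways to fill the rest, and there are C(3,j) ways to pick which j.
By inclusion–exclusion, the number of valid placements is Σ_{j=0}^{3} (−1)^j C(3,j)·(8−j)!.
Computing: 40320 − 15120 + 2160 − 120 = 27240.

27240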